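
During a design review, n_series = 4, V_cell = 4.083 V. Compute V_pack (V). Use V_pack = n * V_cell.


Series voltages add: 4 * 4.083 V = 16.332 V

16.332 V


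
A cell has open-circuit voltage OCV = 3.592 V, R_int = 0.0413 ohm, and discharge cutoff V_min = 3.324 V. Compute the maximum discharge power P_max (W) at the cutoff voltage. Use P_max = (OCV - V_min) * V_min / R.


P_max = (OCV - V_min) * V_min / R = (3.592 - 3.324) * 3.324 / 0.0413 = 0.268 * 3.324 / 0.0413 = 21.57 W

21.57 W


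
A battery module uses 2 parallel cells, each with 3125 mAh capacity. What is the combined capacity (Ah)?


Convert: C_cell = 3125 mAh = 3.125 Ah
C_total = 2 * 3.125 = 6.25 Ah

6.25 Ah


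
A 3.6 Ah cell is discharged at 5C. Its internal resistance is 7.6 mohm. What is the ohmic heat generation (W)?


Convert: R = 7.6 mohm = 0.0076 ohm
Step 1: I = C_rate * capacity = 5 * 3.6 = 18 A
Step 2: Q = I^2 * R = 18^2 * 0.0076 = 324 * 0.0076 = 2.462 W

2.462 W


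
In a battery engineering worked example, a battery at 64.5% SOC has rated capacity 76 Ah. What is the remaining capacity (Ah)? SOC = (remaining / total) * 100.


remaining = SOC / 100 * total = 64.5 / 100 * 76 = 49.02 Ah

49.02 Ah


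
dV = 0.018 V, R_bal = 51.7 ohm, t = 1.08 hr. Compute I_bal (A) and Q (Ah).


I_bal = dV / R = 0.018 / 51.7 = 3.4816e-04 A
Q = I_bal * t = 3.4816e-04 * 1.08 = 3.760e-04 Ah

I=3.4816e-04 A, Q=3.760e-04 Ah


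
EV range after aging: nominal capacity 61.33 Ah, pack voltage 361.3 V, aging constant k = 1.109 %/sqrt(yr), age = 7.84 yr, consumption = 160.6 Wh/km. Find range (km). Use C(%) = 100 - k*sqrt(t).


Step 1: capacity retention = 100 - 1.109 * sqrt(7.84) = 100 - 1.109 * 2.8 = 96.895%
Step 2: C_now = 61.33 * 96.895/100 = 59.426 Ah
Step 3: E_pack = V * C_now = 361.3 * 59.426 = 21471 Wh
Step 4: range = E_pack / consumption = 21471 / 160.6 = 133.7 km

133.7 km


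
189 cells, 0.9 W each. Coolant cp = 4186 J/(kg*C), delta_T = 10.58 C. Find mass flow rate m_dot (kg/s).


Step 1: Total heat Q = 189 * 0.9 W = 170.1 W
Step 2: denom = cp * dT = 4186 * 10.58 = 44288
Step 3: m_dot = 170.1 / 44288 = 0.003841 kg/s

0.003841 kg/s


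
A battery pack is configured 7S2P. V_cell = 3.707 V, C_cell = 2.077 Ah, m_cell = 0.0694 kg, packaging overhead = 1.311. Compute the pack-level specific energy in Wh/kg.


Step 1: V_pack = 7 * 3.707 = 25.949 V
Step 2: C_pack = 2 * 2.077 = 4.154 Ah
Step 3: E_pack = V_pack * C_pack = 25.949 * 4.154 = 107.79 Wh
Step 4: m_pack = 7 * 2 * 0.0694 * 1.311 = 1.2738 kg
Step 5: ED = E_pack / m_pack = 107.79 / 1.2738 = 84.62 Wh/kg

84.62 Wh/kg


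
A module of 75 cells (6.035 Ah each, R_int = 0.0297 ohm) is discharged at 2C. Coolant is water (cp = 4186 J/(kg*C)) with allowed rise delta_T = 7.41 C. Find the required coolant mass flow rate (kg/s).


Step 1: I = 2 * 6.035 = 12.07 A
Step 2: Q_cell = I^2 * R = 12.07^2 * 0.0297 = 4.3268 W
Step 3: Q_total = 75 * 4.3268 = 324.51 W
Step 4: m_dot = Q_total / (cp * dT) = 324.51 / (4186 * 7.41) = 0.01046 kg/s

0.01046 kg/s


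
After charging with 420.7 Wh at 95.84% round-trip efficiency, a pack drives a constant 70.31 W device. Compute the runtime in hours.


Step 1: E_discharge = eta/100 * E_charge = 95.84/100 * 420.7 = 403.2 Wh
Step 2: t = E_discharge / P = 403.2 / 70.31 = 5.735 hr

5.735 hr


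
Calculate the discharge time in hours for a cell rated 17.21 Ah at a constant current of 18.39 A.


Runtime = 17.21 Ah / 18.39 A = 0.9358 hr

0.9358 hr


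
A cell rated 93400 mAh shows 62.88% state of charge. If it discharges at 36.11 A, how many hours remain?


Convert: C_total = 93400 mAh = 93.4 Ah
Step 1: remaining = SOC/100 * C_total = 62.88/100 * 93.4 = 58.73 Ah
Step 2: t = remaining / I = 58.73 / 36.11 = 1.626 hr

1.626 hr


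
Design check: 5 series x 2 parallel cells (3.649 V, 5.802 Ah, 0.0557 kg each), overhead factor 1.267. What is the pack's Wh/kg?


Step 1: V_pack = 5 * 3.649 = 18.245 V
Step 2: C_pack = 2 * 5.802 = 11.604 Ah
Step 3: E_pack = V_pack * C_pack = 18.245 * 11.604 = 211.71 Wh
Step 4: m_pack = 5 * 2 * 0.0557 * 1.267 = 0.70572 kg
Step 5: ED = E_pack / m_pack = 211.71 / 0.70572 = 300.0 Wh/kg

300.0 Wh/kg


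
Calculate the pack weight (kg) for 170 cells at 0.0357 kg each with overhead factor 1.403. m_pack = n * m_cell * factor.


Cell mass sum = 170 * 0.0357 = 6.069 kg
With overhead 1.403: m_pack = 6.069 * 1.403 = 8.515 kg

8.515 kg


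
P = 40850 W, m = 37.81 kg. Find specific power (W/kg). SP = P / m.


Specific power = 40850 W / 37.81 kg = 1080 W/kg

1080 W/kg


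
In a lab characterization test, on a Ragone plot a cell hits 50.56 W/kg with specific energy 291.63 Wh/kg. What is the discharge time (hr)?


t = E / P = 291.63 / 50.56 = 5.768 hr

5.768 hr


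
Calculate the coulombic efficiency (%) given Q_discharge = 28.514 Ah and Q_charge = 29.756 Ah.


Coulombic efficiency = 28.514/29.756 * 100% = 95.83%

95.83%


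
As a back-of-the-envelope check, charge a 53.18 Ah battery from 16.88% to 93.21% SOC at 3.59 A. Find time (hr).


Step 1: dSOC = 93.21% - 16.88% = 76.33%
Step 2: delta_Ah = 53.18 * 76.33 / 100 = 40.592 Ah
Step 3: t = 40.592 / 3.59 = 11.31 hr

11.31 hr


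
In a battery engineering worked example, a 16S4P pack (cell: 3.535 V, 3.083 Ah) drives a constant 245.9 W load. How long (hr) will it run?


Step 1: E_pack = Ns * V_cell * Np * C_cell = 16 * 3.535 * 4 * 3.083 = 697.5 Wh
Step 2: t = E_pack / P = 697.5 / 245.9 = 2.837 hr

2.837 hr


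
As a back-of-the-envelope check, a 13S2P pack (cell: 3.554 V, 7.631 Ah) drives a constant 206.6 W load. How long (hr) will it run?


Step 1: E_pack = Ns * V_cell * Np * C_cell = 13 * 3.554 * 2 * 7.631 = 705.13 Wh
Step 2: t = E_pack / P = 705.13 / 206.6 = 3.413 hr

3.413 hr


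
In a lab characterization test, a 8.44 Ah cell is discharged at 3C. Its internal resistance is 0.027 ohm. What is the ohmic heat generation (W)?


Step 1: I = C_rate * capacity = 3 * 8.44 = 25.32 A
Step 2: Q = I^2 * R = 25.32^2 * 0.027 = 641.1 * 0.027 = 17.31 W

17.31 W


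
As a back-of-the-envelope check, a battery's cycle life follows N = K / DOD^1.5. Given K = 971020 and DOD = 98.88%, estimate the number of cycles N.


Step 1: DOD^1.5 = 98.88^1.5 = 983.25
Step 2: N = 971020 / 983.25 = 987.6 cycles

987.6 cycles


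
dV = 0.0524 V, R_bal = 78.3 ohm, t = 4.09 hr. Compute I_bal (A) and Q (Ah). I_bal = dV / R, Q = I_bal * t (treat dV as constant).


I_bal = dV / R = 0.0524 / 78.3 = 6.6922e-04 A
Q = I_bal * t = 6.6922e-04 * 4.09 = 0.002737 Ah

I=6.6922e-04 A, Q=0.002737 Ah


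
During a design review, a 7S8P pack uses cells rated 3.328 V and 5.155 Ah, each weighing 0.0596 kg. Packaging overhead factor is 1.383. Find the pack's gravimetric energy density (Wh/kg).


Step 1: V_pack = 7 * 3.328 = 23.296 V
Step 2: C_pack = 8 * 5.155 = 41.24 Ah
Step 3: E_pack = V_pack * C_pack = 23.296 * 41.24 = 960.73 Wh
Step 4: m_pack = 7 * 8 * 0.0596 * 1.383 = 4.6159 kg
Step 5: ED = E_pack / m_pack = 960.73 / 4.6159 = 208.1 Wh/kg

208.1 Wh/kg


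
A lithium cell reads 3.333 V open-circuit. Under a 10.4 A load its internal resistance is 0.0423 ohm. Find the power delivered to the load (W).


Step 1: V_terminal = OCV - I*R = 3.333 - 10.4 * 0.0423 = 2.8931 V
Step 2: P_out = V_terminal * I = 2.8931 * 10.4 = 30.09 W

30.09 W


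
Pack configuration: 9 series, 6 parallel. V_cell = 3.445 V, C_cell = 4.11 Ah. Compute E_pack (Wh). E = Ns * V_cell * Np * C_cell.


E = Ns * Vcell * Np * Ccell = 9 * 3.445 * 6 * 4.11 = 764.6 Wh

764.6 Wh


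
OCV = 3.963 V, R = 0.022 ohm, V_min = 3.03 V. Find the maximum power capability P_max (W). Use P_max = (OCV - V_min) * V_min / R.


P_max = (OCV - V_min) * V_min / R = (3.963 - 3.03) * 3.03 / 0.022 = 0.933 * 3.03 / 0.022 = 128.5 W

128.5 W


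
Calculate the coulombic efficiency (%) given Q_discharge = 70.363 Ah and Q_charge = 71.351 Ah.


Coulombic efficiency = 70.363/71.351 * 100% = 98.62%

98.62%


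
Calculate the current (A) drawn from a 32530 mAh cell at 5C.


Convert: capacity = 32530 mAh = 32.53 Ah
I = C_rate * capacity = 5 * 32.53 = 162.65 A

162.65 A


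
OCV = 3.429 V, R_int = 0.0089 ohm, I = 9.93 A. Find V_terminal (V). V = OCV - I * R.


V = OCV - I*R = 3.429 - 9.93 * 0.0089 = 3.341 V

3.341 V


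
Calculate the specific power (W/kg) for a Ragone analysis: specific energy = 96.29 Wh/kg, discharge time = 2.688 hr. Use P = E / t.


Specific power = 96.29 Wh/kg / 2.688 hr = 35.82 W/kg

35.82 W/kg


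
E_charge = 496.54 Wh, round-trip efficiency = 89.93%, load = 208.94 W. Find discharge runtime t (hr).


Step 1: E_discharge = eta/100 * E_charge = 89.93/100 * 496.54 = 446.54 Wh
Step 2: t = E_discharge / P = 446.54 / 208.94 = 2.137 hr

2.137 hr


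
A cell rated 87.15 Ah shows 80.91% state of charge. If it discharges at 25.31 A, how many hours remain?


Step 1: remaining = SOC/100 * C_total = 80.91/100 * 87.15 = 70.513 Ah
Step 2: t = remaining / I = 70.513 / 25.31 = 2.786 hr

2.786 hr


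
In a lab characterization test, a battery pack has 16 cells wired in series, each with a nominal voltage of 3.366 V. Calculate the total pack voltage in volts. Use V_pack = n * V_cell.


With 16 cells in series at 3.366 V each, V_pack = 53.856 V

53.856 V


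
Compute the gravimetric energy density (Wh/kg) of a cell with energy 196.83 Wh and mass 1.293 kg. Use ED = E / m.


Specific energy = 196.83 Wh / 1.293 kg = 152.2 Wh/kg

152.2 Wh/kg


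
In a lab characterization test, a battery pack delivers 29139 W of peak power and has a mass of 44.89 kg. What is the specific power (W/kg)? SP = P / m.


Specific power = 29139 W / 44.89 kg = 649.1 W/kg

649.1 W/kg


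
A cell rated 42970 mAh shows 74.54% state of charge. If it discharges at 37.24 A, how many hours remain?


Convert: C_total = 42970 mAh = 42.97 Ah
Step 1: remaining = SOC/100 * C_total = 74.54/100 * 42.97 = 32.03 Ah
Step 2: t = remaining / I = 32.03 / 37.24 = 0.8601 hr

0.8601 hr


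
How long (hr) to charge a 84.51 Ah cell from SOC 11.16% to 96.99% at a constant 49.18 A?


delta_Ah = 84.51 * (96.99 - 11.16) / 100 = 72.535 Ah
t = delta_Ah / I = 72.535 / 49.18 = 1.475 hr

1.475 hr


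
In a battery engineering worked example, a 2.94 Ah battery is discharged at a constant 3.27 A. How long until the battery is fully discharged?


t = capacity / current = 2.94 / 3.27 = 0.8991 hr

0.8991 hr


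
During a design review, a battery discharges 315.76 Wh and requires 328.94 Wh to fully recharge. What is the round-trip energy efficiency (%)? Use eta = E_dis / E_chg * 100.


Round-trip efficiency = 315.76/328.94 * 100% = 95.99%

95.99%


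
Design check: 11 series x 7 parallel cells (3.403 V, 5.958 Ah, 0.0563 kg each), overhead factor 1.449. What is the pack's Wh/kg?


Step 1: V_pack = 11 * 3.403 = 37.433 V
Step 2: C_pack = 7 * 5.958 = 41.706 Ah
Step 3: E_pack = V_pack * C_pack = 37.433 * 41.706 = 1561.2 Wh
Step 4: m_pack = 11 * 7 * 0.0563 * 1.449 = 6.2816 kg
Step 5: ED = E_pack / m_pack = 1561.2 / 6.2816 = 248.5 Wh/kg

248.5 Wh/kg


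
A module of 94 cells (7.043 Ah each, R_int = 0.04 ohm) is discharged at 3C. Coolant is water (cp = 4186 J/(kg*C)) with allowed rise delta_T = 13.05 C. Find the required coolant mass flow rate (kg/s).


Step 1: I = 3 * 7.043 = 21.129 A
Step 2: Q_cell = I^2 * R = 21.129^2 * 0.04 = 17.857 W
Step 3: Q_total = 94 * 17.857 = 1678.6 W
Step 4: m_dot = Q_total / (cp * dT) = 1678.6 / (4186 * 13.05) = 0.03073 kg/s

0.03073 kg/s


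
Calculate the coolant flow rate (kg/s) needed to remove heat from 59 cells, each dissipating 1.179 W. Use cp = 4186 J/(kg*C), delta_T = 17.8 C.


Q_total = 59 * 1.179 = 69.561 W
m_dot = Q_total / (cp * dT) = 69.561 / (4186 * 17.8) = 9.336e-04 kg/s

9.336e-04 kg/s


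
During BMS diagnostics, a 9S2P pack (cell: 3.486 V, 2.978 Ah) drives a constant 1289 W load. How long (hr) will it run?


Step 1: E_pack = Ns * V_cell * Np * C_cell = 9 * 3.486 * 2 * 2.978 = 186.86 Wh
Step 2: t = E_pack / P = 186.86 / 1289 = 0.1450 hr

0.1450 hr


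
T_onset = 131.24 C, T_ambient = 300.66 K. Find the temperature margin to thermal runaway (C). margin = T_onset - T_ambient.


Convert: T_ambient = 300.66 K = 27.51 C
margin = 131.24 - 27.51 = 103.73 C

103.73 C


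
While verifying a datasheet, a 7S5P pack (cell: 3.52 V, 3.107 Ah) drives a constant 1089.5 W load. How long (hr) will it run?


Step 1: E_pack = Ns * V_cell * Np * C_cell = 7 * 3.52 * 5 * 3.107 = 382.78 Wh
Step 2: t = E_pack / P = 382.78 / 1089.5 = 0.3513 hr

0.3513 hr


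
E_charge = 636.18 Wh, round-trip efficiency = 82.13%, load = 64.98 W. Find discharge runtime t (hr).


Step 1: E_discharge = eta/100 * E_charge = 82.13/100 * 636.18 = 522.49 Wh
Step 2: t = E_discharge / P = 522.49 / 64.98 = 8.041 hr

8.041 hr


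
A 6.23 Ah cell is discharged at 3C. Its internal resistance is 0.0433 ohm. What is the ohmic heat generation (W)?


Step 1: I = C_rate * capacity = 3 * 6.23 = 18.69 A
Step 2: Q = I^2 * R = 18.69^2 * 0.0433 = 349.32 * 0.0433 = 15.13 W

15.13 W


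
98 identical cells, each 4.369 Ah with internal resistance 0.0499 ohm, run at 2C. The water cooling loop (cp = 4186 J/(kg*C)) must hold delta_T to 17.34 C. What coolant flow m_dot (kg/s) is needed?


Step 1: I = 2 * 4.369 = 8.738 A
Step 2: Q_cell = I^2 * R = 8.738^2 * 0.0499 = 3.81 W
Step 3: Q_total = 98 * 3.81 = 373.38 W
Step 4: m_dot = Q_total / (cp * dT) = 373.38 / (4186 * 17.34) = 0.005144 kg/s

0.005144 kg/s


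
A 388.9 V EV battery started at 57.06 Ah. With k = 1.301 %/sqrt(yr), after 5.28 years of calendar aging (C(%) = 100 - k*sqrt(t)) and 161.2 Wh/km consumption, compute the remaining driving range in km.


Step 1: capacity retention = 100 - 1.301 * sqrt(5.28) = 100 - 1.301 * 2.2978 = 97.011%
Step 2: C_now = 57.06 * 97.011/100 = 55.354 Ah
Step 3: E_pack = V * C_now = 388.9 * 55.354 = 21527 Wh
Step 4: range = E_pack / consumption = 21527 / 161.2 = 133.5 km

133.5 km


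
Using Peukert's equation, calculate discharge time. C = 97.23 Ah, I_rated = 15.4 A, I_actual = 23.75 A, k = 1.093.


t_rated = C / I_rated = 97.23 / 15.4 = 6.3136 hr
(I_rated/I)^k = (0.64842)^1.093 = 0.62281
t = t_rated * (I_rated/I)^k = 6.3136 * 0.62281 = 3.932 hr

3.932 hr


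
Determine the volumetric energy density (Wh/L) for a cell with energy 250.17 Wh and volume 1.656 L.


ED = E / V = 250.17 / 1.656 = 151.1 Wh/L

151.1 Wh/L


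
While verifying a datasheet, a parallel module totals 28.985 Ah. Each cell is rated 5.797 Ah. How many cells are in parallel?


n = C_total / C_cell = 28.985 / 5.797 = 5

5


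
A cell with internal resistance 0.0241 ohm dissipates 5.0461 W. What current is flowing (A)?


I = sqrt(Q / R) = sqrt(5.0461 / 0.0241) = sqrt(209.38) = 14.47 A

14.47 A


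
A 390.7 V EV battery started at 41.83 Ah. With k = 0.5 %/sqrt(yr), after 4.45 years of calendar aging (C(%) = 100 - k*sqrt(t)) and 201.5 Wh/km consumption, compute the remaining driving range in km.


Step 1: capacity retention = 100 - 0.5 * sqrt(4.45) = 100 - 0.5 * 2.1095 = 98.945%
Step 2: C_now = 41.83 * 98.945/100 = 41.389 Ah
Step 3: E_pack = V * C_now = 390.7 * 41.389 = 16171 Wh
Step 4: range = E_pack / consumption = 16171 / 201.5 = 80.25 km

80.25 km


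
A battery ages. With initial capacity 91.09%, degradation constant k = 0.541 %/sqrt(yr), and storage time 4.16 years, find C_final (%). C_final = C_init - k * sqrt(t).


Step 1: sqrt(4.16 yr) = 2.0396
Step 2: drop = 0.541 * 2.0396 = 1.1034
Step 3: C_final = 91.09 - 1.1034 = 89.99%

89.99%


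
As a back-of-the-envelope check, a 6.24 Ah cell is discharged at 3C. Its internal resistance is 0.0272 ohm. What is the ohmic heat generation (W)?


Step 1: I = C_rate * capacity = 3 * 6.24 = 18.72 A
Step 2: Q = I^2 * R = 18.72^2 * 0.0272 = 350.44 * 0.0272 = 9.532 W

9.532 W


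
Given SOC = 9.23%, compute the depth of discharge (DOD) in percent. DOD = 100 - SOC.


DOD = 100 - SOC = 100 - 9.23 = 90.77%

90.77%


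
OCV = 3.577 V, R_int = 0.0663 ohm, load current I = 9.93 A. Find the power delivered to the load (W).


Step 1: V_terminal = OCV - I*R = 3.577 - 9.93 * 0.0663 = 2.9186 V
Step 2: P_out = V_terminal * I = 2.9186 * 9.93 = 28.98 W

28.98 W


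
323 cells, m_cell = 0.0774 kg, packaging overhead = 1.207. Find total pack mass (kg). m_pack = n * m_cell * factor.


m_pack = n * m_cell * overhead = 323 * 0.0774 * 1.207 = 30.18 kg

30.18 kg


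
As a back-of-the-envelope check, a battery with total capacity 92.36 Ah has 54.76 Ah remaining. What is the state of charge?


SOC% = 54.76 / 92.36 * 100 = 59.29%

59.29%


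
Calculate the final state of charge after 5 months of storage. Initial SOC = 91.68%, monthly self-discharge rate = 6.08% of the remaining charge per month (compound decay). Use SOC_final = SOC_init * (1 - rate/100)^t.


decay = (1 - 6.08/100)^5 = 0.73079
SOC_final = 91.68 * 0.73079 = 67.00%

67.00%


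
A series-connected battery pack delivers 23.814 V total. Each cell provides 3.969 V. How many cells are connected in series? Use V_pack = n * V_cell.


n = V_pack / V_cell = 23.814 / 3.969 = 6

6


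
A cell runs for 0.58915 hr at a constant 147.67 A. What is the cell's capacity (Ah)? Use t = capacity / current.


C = I * t = 147.67 * 0.58915 = 87.00 Ah

87.00 Ah


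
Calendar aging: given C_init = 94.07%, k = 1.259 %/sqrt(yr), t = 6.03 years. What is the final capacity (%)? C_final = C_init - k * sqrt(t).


Step 1: sqrt(6.03 yr) = 2.4556
Step 2: drop = 1.259 * 2.4556 = 3.0916
Step 3: C_final = 94.07 - 3.0916 = 90.98%

90.98%


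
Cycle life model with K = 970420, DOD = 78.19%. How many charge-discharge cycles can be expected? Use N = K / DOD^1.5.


DOD^1.5 = 691.4
N = K / DOD^1.5 = 970420 / 691.4 = 1404

1404 cycles


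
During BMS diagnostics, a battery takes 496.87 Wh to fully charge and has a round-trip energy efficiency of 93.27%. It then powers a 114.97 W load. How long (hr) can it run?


Step 1: E_discharge = eta/100 * E_charge = 93.27/100 * 496.87 = 463.43 Wh
Step 2: t = E_discharge / P = 463.43 / 114.97 = 4.031 hr

4.031 hr


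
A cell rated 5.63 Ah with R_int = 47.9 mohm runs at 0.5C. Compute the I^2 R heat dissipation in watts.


Convert: R = 47.9 mohm = 0.0479 ohm
Step 1: I = C_rate * capacity = 0.5 * 5.63 = 2.815 A
Step 2: Q = I^2 * R = 2.815^2 * 0.0479 = 7.9242 * 0.0479 = 0.3796 W

0.3796 W


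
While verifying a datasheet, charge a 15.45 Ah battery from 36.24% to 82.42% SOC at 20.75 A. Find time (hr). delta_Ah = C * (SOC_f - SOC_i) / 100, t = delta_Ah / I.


Step 1: dSOC = 82.42% - 36.24% = 46.18%
Step 2: delta_Ah = 15.45 * 46.18 / 100 = 7.1348 Ah
Step 3: t = 7.1348 / 20.75 = 0.3438 hr

0.3438 hr


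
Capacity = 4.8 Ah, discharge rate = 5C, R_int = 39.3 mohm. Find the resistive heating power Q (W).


Convert: R = 39.3 mohm = 0.0393 ohm
Step 1: I = C_rate * capacity = 5 * 4.8 = 24 A
Step 2: Q = I^2 * R = 24^2 * 0.0393 = 576 * 0.0393 = 22.64 W

22.64 W


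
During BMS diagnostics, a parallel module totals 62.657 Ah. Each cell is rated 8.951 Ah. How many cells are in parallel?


n = C_total / C_cell = 62.657 / 8.951 = 7

7


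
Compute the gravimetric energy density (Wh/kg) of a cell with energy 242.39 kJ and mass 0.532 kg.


Convert: E = 242.39 kJ = 67.331 Wh
ED = E / m = 67.331 / 0.532 = 126.6 Wh/kg

126.6 Wh/kg


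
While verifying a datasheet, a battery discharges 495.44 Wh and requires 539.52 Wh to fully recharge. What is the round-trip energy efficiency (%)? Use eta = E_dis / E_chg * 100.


eta_e = E_dis / E_chg * 100 = 495.44 / 539.52 * 100 = 91.83%

91.83%


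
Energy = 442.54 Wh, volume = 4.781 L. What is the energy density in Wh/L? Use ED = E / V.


Volumetric ED = 442.54 Wh / 4.781 L = 92.56 Wh/L

92.56 Wh/L


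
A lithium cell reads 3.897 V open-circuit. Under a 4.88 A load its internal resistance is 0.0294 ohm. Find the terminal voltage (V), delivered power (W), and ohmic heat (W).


Step 1: V_terminal = OCV - I*R = 3.897 - 4.88 * 0.0294 = 3.7535 V
Step 2: P_out = V_terminal * I = 3.7535 * 4.88 = 18.32 W
Step 3: Q = I^2 * R = 4.88^2 * 0.0294 = 0.7001 W

V=3.7535 V, P=18.32 W, Q=0.7001 W


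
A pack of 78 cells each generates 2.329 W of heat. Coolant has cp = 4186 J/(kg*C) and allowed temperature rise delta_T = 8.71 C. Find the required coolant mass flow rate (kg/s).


Q_total = 78 * 2.329 = 181.66 W
m_dot = Q_total / (cp * dT) = 181.66 / (4186 * 8.71) = 0.004982 kg/s

0.004982 kg/s


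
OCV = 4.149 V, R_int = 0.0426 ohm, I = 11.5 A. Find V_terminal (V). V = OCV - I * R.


V = OCV - I*R = 4.149 - 11.5 * 0.0426 = 3.659 V

3.659 V


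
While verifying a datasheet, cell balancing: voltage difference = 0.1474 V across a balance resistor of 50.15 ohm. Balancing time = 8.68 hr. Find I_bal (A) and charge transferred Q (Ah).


I_bal = dV / R = 0.1474 / 50.15 = 0.0029392 A
Q = I_bal * t = 0.0029392 * 8.68 = 0.02551 Ah

I=0.0029392 A, Q=0.02551 Ah


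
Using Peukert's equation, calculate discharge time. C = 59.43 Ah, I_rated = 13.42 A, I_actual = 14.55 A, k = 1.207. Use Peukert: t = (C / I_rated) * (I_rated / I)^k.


t_rated = C / I_rated = 59.43 / 13.42 = 4.4285 hr
(I_rated/I)^k = (0.92234)^1.207 = 0.90703
t = t_rated * (I_rated/I)^k = 4.4285 * 0.90703 = 4.017 hr

4.017 hr


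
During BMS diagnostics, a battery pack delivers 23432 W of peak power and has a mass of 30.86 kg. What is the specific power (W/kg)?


SP = P / m = 23432 / 30.86 = 759.3 W/kg

759.3 W/kg


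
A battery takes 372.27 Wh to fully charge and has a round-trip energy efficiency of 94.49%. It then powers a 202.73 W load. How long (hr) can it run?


Step 1: E_discharge = eta/100 * E_charge = 94.49/100 * 372.27 = 351.76 Wh
Step 2: t = E_discharge / P = 351.76 / 202.73 = 1.735 hr

1.735 hr


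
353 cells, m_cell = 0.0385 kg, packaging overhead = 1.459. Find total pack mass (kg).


Cell mass sum = 353 * 0.0385 = 13.591 kg
With overhead 1.459: m_pack = 13.591 * 1.459 = 19.83 kg

19.83 kg


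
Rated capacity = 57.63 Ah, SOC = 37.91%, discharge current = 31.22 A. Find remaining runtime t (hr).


Step 1: remaining = SOC/100 * C_total = 37.91/100 * 57.63 = 21.848 Ah
Step 2: t = remaining / I = 21.848 / 31.22 = 0.6998 hr

0.6998 hr


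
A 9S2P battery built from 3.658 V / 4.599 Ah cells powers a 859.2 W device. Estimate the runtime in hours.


Step 1: E_pack = Ns * V_cell * Np * C_cell = 9 * 3.658 * 2 * 4.599 = 302.82 Wh
Step 2: t = E_pack / P = 302.82 / 859.2 = 0.3524 hr

0.3524 hr


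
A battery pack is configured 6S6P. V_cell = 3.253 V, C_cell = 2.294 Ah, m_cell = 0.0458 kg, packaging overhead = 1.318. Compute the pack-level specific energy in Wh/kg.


Step 1: V_pack = 6 * 3.253 = 19.518 V
Step 2: C_pack = 6 * 2.294 = 13.764 Ah
Step 3: E_pack = V_pack * C_pack = 19.518 * 13.764 = 268.65 Wh
Step 4: m_pack = 6 * 6 * 0.0458 * 1.318 = 2.1731 kg
Step 5: ED = E_pack / m_pack = 268.65 / 2.1731 = 123.6 Wh/kg

123.6 Wh/kg


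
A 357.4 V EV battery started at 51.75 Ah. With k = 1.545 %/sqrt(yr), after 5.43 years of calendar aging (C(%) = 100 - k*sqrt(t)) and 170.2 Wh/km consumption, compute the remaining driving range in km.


Step 1: capacity retention = 100 - 1.545 * sqrt(5.43) = 100 - 1.545 * 2.3302 = 96.4%
Step 2: C_now = 51.75 * 96.4/100 = 49.887 Ah
Step 3: E_pack = V * C_now = 357.4 * 49.887 = 17830 Wh
Step 4: range = E_pack / consumption = 17830 / 170.2 = 104.8 km

104.8 km


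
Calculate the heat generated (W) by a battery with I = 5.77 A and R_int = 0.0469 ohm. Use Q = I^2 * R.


I^2 = 33.293
Q = 33.293 * 0.0469 = 1.561 W

1.561 W


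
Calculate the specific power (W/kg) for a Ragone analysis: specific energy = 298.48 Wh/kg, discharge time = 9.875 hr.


P_specific = E / t = 298.48 / 9.875 = 30.23 W/kg

30.23 W/kg


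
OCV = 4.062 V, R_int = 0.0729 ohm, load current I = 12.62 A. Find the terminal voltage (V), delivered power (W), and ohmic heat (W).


Step 1: V_terminal = OCV - I*R = 4.062 - 12.62 * 0.0729 = 3.142 V
Step 2: P_out = V_terminal * I = 3.142 * 12.62 = 39.65 W
Step 3: Q = I^2 * R = 12.62^2 * 0.0729 = 11.61 W

V=3.142 V, P=39.65 W, Q=11.61 W


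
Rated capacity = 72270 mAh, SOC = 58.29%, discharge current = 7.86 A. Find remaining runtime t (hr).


Convert: C_total = 72270 mAh = 72.27 Ah
Step 1: remaining = SOC/100 * C_total = 58.29/100 * 72.27 = 42.126 Ah
Step 2: t = remaining / I = 42.126 / 7.86 = 5.360 hr

5.360 hr


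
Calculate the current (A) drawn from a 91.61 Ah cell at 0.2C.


I = C_rate * capacity = 0.2 * 91.61 = 18.322 A

18.322 A


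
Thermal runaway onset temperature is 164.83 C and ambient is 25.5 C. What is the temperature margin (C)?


Safety margin = 164.83 C - 25.5 C = 139.33 C

139.33 C


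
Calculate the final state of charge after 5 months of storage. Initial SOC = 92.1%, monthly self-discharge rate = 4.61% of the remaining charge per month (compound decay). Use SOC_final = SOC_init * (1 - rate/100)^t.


Monthly retention factor = 1 - 4.61/100 = 0.9539
Over 5 months: factor^5 = 0.78979
SOC_final = 92.1 * 0.78979 = 72.74%

72.74%


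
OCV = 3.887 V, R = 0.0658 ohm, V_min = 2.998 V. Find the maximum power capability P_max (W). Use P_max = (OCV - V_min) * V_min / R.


dV = OCV - V_min = 0.889 V (so I_max = dV / R)
P_max = dV * V_min / R = 0.889 * 2.998 / 0.0658 = 40.50 W

40.50 W


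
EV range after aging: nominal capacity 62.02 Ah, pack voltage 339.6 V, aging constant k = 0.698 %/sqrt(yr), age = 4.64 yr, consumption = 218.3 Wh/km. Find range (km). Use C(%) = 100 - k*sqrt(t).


Step 1: capacity retention = 100 - 0.698 * sqrt(4.64) = 100 - 0.698 * 2.1541 = 98.496%
Step 2: C_now = 62.02 * 98.496/100 = 61.087 Ah
Step 3: E_pack = V * C_now = 339.6 * 61.087 = 20745 Wh
Step 4: range = E_pack / consumption = 20745 / 218.3 = 95.03 km

95.03 km


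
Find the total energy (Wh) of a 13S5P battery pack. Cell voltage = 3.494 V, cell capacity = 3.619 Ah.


V_pack = 13 * 3.494 = 45.422 V
C_pack = 5 * 3.619 = 18.095 Ah
E = V_pack * C_pack = 45.422 * 18.095 = 821.9 Wh

821.9 Wh


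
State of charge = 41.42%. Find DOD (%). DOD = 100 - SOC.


DOD = 100 - SOC = 100 - 41.42 = 58.58%

58.58%


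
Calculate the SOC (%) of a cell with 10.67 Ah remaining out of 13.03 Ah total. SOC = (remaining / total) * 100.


SOC = (remaining / total) * 100 = (10.67 / 13.03) * 100 = 81.89%

81.89%


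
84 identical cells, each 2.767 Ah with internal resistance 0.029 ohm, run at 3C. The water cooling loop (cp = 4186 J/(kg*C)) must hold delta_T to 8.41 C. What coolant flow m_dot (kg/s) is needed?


Step 1: I = 3 * 2.767 = 8.301 A
Step 2: Q_cell = I^2 * R = 8.301^2 * 0.029 = 1.9983 W
Step 3: Q_total = 84 * 1.9983 = 167.86 W
Step 4: m_dot = Q_total / (cp * dT) = 167.86 / (4186 * 8.41) = 0.004768 kg/s

0.004768 kg/s


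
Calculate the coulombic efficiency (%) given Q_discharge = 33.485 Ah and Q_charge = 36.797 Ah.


Coulombic efficiency = 33.485/36.797 * 100% = 91.00%

91.00%


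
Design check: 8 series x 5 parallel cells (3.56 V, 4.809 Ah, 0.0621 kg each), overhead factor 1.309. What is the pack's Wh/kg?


Step 1: V_pack = 8 * 3.56 = 28.48 V
Step 2: C_pack = 5 * 4.809 = 24.045 Ah
Step 3: E_pack = V_pack * C_pack = 28.48 * 24.045 = 684.8 Wh
Step 4: m_pack = 8 * 5 * 0.0621 * 1.309 = 3.2516 kg
Step 5: ED = E_pack / m_pack = 684.8 / 3.2516 = 210.6 Wh/kg

210.6 Wh/kg


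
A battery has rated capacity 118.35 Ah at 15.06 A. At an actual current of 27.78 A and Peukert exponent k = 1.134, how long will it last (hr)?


t_rated = C / I_rated = 118.35 / 15.06 = 7.8586 hr
(I_rated/I)^k = (0.54212)^1.134 = 0.49942
t = t_rated * (I_rated/I)^k = 7.8586 * 0.49942 = 3.925 hr

3.925 hr


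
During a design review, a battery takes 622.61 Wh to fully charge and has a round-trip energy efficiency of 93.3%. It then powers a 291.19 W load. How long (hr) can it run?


Step 1: E_discharge = eta/100 * E_charge = 93.3/100 * 622.61 = 580.9 Wh
Step 2: t = E_discharge / P = 580.9 / 291.19 = 1.995 hr

1.995 hr


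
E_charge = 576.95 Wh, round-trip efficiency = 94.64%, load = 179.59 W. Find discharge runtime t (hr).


Step 1: E_discharge = eta/100 * E_charge = 94.64/100 * 576.95 = 546.03 Wh
Step 2: t = E_discharge / P = 546.03 / 179.59 = 3.040 hr

3.040 hr


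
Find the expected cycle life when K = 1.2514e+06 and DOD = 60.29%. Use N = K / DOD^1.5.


DOD^1.5 = 468.13
N = K / DOD^1.5 = 1.2514e+06 / 468.13 = 2673

2673 cycles


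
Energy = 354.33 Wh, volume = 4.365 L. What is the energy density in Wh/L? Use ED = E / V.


ED = E / V = 354.33 / 4.365 = 81.18 Wh/L

81.18 Wh/L


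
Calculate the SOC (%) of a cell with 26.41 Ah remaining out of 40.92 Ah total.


SOC = (remaining / total) * 100 = (26.41 / 40.92) * 100 = 64.54%

64.54%


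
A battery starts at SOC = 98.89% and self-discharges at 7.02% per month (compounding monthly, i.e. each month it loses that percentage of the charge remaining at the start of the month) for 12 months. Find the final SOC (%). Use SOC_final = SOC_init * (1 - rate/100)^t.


decay = (1 - 7.02/100)^12 = 0.41752
SOC_final = 98.89 * 0.41752 = 41.29%

41.29%


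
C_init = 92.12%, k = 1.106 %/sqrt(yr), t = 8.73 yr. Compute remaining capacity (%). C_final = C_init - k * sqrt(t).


Step 1: sqrt(8.73 yr) = 2.9547
Step 2: drop = 1.106 * 2.9547 = 3.2679
Step 3: C_final = 92.12 - 3.2679 = 88.85%

88.85%


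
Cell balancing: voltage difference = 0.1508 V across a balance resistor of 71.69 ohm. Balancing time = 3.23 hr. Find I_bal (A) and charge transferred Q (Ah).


I_bal = dV / R = 0.1508 / 71.69 = 0.0021035 A
Q = I_bal * t = 0.0021035 * 3.23 = 0.006794 Ah

I=0.0021035 A, Q=0.006794 Ah


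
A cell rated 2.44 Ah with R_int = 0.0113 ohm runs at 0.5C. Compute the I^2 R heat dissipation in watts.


Step 1: I = C_rate * capacity = 0.5 * 2.44 = 1.22 A
Step 2: Q = I^2 * R = 1.22^2 * 0.0113 = 1.4884 * 0.0113 = 0.01682 W

0.01682 W


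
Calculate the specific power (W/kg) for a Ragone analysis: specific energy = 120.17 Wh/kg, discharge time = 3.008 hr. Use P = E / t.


Specific power = 120.17 Wh/kg / 3.008 hr = 39.95 W/kg

39.95 W/kg


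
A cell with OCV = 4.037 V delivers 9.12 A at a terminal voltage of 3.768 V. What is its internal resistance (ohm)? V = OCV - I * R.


R = (OCV - V) / I = (4.037 - 3.768) / 9.12 = 0.02950 ohm

0.02950 ohm


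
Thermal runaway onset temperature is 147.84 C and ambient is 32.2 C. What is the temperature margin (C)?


Safety margin = 147.84 C - 32.2 C = 115.64 C

115.64 C


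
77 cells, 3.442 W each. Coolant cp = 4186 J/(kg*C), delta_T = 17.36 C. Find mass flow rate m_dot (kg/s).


Q_total = 77 * 3.442 = 265.03 W
m_dot = Q_total / (cp * dT) = 265.03 / (4186 * 17.36) = 0.003647 kg/s

0.003647 kg/s


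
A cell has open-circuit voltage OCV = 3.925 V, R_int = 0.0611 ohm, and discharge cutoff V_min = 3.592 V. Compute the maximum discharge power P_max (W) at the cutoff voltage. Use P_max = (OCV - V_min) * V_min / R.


P_max = (OCV - V_min) * V_min / R = (3.925 - 3.592) * 3.592 / 0.0611 = 0.333 * 3.592 / 0.0611 = 19.58 W

19.58 W


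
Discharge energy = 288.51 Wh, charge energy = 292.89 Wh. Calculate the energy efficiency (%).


eta_e = E_dis / E_chg * 100 = 288.51 / 292.89 * 100 = 98.50%

98.50%


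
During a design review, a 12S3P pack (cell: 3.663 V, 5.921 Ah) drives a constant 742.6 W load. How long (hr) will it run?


Step 1: E_pack = Ns * V_cell * Np * C_cell = 12 * 3.663 * 3 * 5.921 = 780.79 Wh
Step 2: t = E_pack / P = 780.79 / 742.6 = 1.051 hr

1.051 hr


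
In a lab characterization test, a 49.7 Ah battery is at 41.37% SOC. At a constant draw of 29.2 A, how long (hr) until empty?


Step 1: remaining = SOC/100 * C_total = 41.37/100 * 49.7 = 20.561 Ah
Step 2: t = remaining / I = 20.561 / 29.2 = 0.7041 hr

0.7041 hr


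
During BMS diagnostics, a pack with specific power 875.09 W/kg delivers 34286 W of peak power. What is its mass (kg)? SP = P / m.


m = P / SP = 34286 / 875.09 = 39.18 kg

39.18 kg


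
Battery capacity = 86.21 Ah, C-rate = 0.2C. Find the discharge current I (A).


I = C_rate * capacity = 0.2 * 86.21 = 17.242 A

17.242 A


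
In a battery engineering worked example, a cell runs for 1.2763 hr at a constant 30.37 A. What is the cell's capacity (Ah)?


C = I * t = 30.37 * 1.2763 = 38.76 Ah

38.76 Ah


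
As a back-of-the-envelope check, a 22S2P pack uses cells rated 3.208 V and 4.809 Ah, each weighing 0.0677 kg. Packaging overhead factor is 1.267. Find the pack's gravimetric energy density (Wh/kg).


Step 1: V_pack = 22 * 3.208 = 70.576 V
Step 2: C_pack = 2 * 4.809 = 9.618 Ah
Step 3: E_pack = V_pack * C_pack = 70.576 * 9.618 = 678.8 Wh
Step 4: m_pack = 22 * 2 * 0.0677 * 1.267 = 3.7741 kg
Step 5: ED = E_pack / m_pack = 678.8 / 3.7741 = 179.9 Wh/kg

179.9 Wh/kg


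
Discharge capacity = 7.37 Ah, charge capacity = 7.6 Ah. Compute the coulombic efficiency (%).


eta_c = Q_dis / Q_chg * 100 = 7.37 / 7.6 * 100 = 96.97%

96.97%


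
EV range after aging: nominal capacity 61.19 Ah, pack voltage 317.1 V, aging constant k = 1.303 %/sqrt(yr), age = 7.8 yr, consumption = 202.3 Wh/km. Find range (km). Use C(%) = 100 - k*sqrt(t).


Step 1: capacity retention = 100 - 1.303 * sqrt(7.8) = 100 - 1.303 * 2.7928 = 96.361%
Step 2: C_now = 61.19 * 96.361/100 = 58.963 Ah
Step 3: E_pack = V * C_now = 317.1 * 58.963 = 18697 Wh
Step 4: range = E_pack / consumption = 18697 / 202.3 = 92.42 km

92.42 km


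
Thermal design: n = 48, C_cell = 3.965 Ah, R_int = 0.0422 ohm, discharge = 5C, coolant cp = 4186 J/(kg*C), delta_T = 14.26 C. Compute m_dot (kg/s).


Step 1: I = 5 * 3.965 = 19.825 A
Step 2: Q_cell = I^2 * R = 19.825^2 * 0.0422 = 16.586 W
Step 3: Q_total = 48 * 16.586 = 796.13 W
Step 4: m_dot = Q_total / (cp * dT) = 796.13 / (4186 * 14.26) = 0.01334 kg/s

0.01334 kg/s


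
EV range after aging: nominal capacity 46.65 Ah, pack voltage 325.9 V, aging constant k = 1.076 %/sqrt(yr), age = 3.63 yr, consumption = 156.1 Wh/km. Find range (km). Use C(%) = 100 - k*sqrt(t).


Step 1: capacity retention = 100 - 1.076 * sqrt(3.63) = 100 - 1.076 * 1.9053 = 97.95%
Step 2: C_now = 46.65 * 97.95/100 = 45.694 Ah
Step 3: E_pack = V * C_now = 325.9 * 45.694 = 14892 Wh
Step 4: range = E_pack / consumption = 14892 / 156.1 = 95.40 km

95.40 km


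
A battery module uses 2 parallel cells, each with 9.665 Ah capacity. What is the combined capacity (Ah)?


Parallel capacities add: 2 * 9.665 Ah = 19.33 Ah

19.33 Ah


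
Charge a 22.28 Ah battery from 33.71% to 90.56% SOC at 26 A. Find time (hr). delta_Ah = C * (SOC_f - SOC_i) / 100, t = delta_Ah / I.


Step 1: dSOC = 90.56% - 33.71% = 56.85%
Step 2: delta_Ah = 22.28 * 56.85 / 100 = 12.666 Ah
Step 3: t = 12.666 / 26 = 0.4872 hr

0.4872 hr


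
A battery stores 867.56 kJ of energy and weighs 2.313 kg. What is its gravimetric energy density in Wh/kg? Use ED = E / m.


Convert: E = 867.56 kJ = 240.99 Wh
ED = E / m = 240.99 / 2.313 = 104.2 Wh/kg

104.2 Wh/kg


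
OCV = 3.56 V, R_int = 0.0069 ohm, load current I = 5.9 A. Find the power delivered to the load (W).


Step 1: V_terminal = OCV - I*R = 3.56 - 5.9 * 0.0069 = 3.5193 V
Step 2: P_out = V_terminal * I = 3.5193 * 5.9 = 20.76 W

20.76 W


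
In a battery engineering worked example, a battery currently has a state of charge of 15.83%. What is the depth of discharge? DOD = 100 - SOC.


DOD = 100 - SOC = 100 - 15.83 = 84.17%

84.17%


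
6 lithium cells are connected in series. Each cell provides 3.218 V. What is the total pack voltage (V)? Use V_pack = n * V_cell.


Series voltages add: 6 * 3.218 V = 19.308 V

19.308 V


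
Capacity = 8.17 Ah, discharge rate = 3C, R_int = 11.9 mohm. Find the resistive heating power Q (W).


Convert: R = 11.9 mohm = 0.0119 ohm
Step 1: I = C_rate * capacity = 3 * 8.17 = 24.51 A
Step 2: Q = I^2 * R = 24.51^2 * 0.0119 = 600.74 * 0.0119 = 7.149 W

7.149 W


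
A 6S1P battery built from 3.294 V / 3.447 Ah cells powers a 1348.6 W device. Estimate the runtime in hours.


Step 1: E_pack = Ns * V_cell * Np * C_cell = 6 * 3.294 * 1 * 3.447 = 68.127 Wh
Step 2: t = E_pack / P = 68.127 / 1348.6 = 0.05052 hr

0.05052 hr


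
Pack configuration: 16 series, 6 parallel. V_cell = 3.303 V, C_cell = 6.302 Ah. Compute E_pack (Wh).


E = Ns * Vcell * Np * Ccell = 16 * 3.303 * 6 * 6.302 = 1998 Wh

1998 Wh


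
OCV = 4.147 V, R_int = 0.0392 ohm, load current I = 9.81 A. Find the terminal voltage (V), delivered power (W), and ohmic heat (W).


Step 1: V_terminal = OCV - I*R = 4.147 - 9.81 * 0.0392 = 3.7624 V
Step 2: P_out = V_terminal * I = 3.7624 * 9.81 = 36.91 W
Step 3: Q = I^2 * R = 9.81^2 * 0.0392 = 3.772 W

V=3.7624 V, P=36.91 W, Q=3.772 W


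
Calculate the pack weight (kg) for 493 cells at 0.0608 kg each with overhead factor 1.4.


Cell mass sum = 493 * 0.0608 = 29.974 kg
With overhead 1.4: m_pack = 29.974 * 1.4 = 41.96 kg

41.96 kg


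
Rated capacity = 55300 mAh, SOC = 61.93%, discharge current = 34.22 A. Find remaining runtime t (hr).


Convert: C_total = 55300 mAh = 55.3 Ah
Step 1: remaining = SOC/100 * C_total = 61.93/100 * 55.3 = 34.247 Ah
Step 2: t = remaining / I = 34.247 / 34.22 = 1.001 hr

1.001 hr


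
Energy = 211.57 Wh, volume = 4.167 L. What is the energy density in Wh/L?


ED = E / V = 211.57 / 4.167 = 50.77 Wh/L

50.77 Wh/L


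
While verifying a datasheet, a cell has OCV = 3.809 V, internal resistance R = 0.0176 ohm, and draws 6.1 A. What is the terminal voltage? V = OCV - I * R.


IR drop = 6.1 * 0.0176 = 0.10736 V
V = 3.809 - 0.10736 = 3.702 V

3.702 V


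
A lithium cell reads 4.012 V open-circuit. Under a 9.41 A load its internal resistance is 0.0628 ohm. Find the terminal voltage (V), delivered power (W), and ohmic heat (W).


Step 1: V_terminal = OCV - I*R = 4.012 - 9.41 * 0.0628 = 3.4211 V
Step 2: P_out = V_terminal * I = 3.4211 * 9.41 = 32.19 W
Step 3: Q = I^2 * R = 9.41^2 * 0.0628 = 5.561 W

V=3.4211 V, P=32.19 W, Q=5.561 W


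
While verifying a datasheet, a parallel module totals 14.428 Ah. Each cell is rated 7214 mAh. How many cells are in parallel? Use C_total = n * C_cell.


Convert: C_cell = 7214 mAh = 7.214 Ah
n = C_total / C_cell = 14.428 / 7.214 = 2

2


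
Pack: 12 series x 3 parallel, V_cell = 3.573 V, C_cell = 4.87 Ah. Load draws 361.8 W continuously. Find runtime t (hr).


Step 1: E_pack = Ns * V_cell * Np * C_cell = 12 * 3.573 * 3 * 4.87 = 626.42 Wh
Step 2: t = E_pack / P = 626.42 / 361.8 = 1.731 hr

1.731 hr


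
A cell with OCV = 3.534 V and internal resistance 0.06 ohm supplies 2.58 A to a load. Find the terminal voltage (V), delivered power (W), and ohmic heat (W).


Step 1: V_terminal = OCV - I*R = 3.534 - 2.58 * 0.06 = 3.3792 V
Step 2: P_out = V_terminal * I = 3.3792 * 2.58 = 8.718 W
Step 3: Q = I^2 * R = 2.58^2 * 0.06 = 0.3994 W

V=3.3792 V, P=8.718 W, Q=0.3994 W


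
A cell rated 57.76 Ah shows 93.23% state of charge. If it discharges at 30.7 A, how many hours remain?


Step 1: remaining = SOC/100 * C_total = 93.23/100 * 57.76 = 53.85 Ah
Step 2: t = remaining / I = 53.85 / 30.7 = 1.754 hr

1.754 hr


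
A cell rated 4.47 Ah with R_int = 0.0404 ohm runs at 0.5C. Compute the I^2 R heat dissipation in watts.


Step 1: I = C_rate * capacity = 0.5 * 4.47 = 2.235 A
Step 2: Q = I^2 * R = 2.235^2 * 0.0404 = 4.9952 * 0.0404 = 0.2018 W

0.2018 W


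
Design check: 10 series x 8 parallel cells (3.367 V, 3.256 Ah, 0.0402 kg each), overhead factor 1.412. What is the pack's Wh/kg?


Step 1: V_pack = 10 * 3.367 = 33.67 V
Step 2: C_pack = 8 * 3.256 = 26.048 Ah
Step 3: E_pack = V_pack * C_pack = 33.67 * 26.048 = 877.04 Wh
Step 4: m_pack = 10 * 8 * 0.0402 * 1.412 = 4.541 kg
Step 5: ED = E_pack / m_pack = 877.04 / 4.541 = 193.1 Wh/kg

193.1 Wh/kg


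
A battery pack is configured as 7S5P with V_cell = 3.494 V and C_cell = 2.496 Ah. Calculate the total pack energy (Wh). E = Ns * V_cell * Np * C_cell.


V_pack = 7 * 3.494 = 24.458 V
C_pack = 5 * 2.496 = 12.48 Ah
E = V_pack * C_pack = 24.458 * 12.48 = 305.2 Wh

305.2 Wh
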